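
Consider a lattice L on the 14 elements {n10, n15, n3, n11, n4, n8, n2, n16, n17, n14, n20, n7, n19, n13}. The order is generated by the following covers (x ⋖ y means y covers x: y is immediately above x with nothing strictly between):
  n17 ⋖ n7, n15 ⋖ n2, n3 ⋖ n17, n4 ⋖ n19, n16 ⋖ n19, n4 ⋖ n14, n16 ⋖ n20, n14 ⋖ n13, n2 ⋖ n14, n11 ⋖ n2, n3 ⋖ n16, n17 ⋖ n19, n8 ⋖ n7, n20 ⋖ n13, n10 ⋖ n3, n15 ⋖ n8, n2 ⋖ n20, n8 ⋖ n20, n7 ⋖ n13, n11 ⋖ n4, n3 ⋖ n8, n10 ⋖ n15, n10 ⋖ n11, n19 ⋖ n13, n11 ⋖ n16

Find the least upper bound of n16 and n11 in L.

Common upper bounds of {n16, n11}: n13, n16, n19, n20.
The least among these is n16.

n16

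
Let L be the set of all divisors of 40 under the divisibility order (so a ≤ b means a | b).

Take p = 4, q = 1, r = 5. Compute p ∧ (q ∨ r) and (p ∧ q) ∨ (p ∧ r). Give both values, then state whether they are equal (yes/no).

q ∨ r = 5, so p ∧ (q ∨ r) = 4 ∧ 5 = 1.
p ∧ q = 1 and p ∧ r = 1, so (p ∧ q) ∨ (p ∧ r) = 1 ∨ 1 = 1.
Equal: yes.

1; 1; yes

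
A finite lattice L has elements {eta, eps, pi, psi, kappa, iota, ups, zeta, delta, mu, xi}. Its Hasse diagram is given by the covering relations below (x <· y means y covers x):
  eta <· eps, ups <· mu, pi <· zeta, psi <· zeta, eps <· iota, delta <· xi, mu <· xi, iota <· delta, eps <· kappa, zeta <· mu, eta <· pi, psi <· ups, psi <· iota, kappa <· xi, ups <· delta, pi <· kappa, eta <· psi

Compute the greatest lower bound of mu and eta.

eta

Common lower bounds of {mu, eta}: eta.
The greatest among these is eta.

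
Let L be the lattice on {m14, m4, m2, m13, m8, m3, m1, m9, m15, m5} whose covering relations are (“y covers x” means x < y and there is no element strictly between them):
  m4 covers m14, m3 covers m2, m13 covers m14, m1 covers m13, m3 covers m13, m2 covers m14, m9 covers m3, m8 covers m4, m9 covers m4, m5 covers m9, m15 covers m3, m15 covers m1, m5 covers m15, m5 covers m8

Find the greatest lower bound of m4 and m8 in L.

Common lower bounds of {m4, m8}: m14, m4.
The greatest among these is m4.

m4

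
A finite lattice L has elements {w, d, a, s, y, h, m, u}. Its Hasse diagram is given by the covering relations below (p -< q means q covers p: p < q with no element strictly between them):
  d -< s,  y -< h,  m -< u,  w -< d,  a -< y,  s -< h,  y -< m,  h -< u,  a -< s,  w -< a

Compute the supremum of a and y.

y

Common upper bounds of {a, y}: h, m, u, y.
The least among these is y.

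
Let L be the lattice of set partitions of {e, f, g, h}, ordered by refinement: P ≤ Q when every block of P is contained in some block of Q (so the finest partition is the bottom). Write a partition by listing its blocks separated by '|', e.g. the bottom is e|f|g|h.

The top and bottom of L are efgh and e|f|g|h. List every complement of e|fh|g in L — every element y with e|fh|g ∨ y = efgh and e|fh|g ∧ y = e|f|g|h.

Need y with e|fh|g ∨ y = efgh and e|fh|g ∧ y = e|f|g|h.
Checking each element gives: efg|h, ef|gh, egh|f, eh|fg.

efg|h, ef|gh, egh|f, eh|fg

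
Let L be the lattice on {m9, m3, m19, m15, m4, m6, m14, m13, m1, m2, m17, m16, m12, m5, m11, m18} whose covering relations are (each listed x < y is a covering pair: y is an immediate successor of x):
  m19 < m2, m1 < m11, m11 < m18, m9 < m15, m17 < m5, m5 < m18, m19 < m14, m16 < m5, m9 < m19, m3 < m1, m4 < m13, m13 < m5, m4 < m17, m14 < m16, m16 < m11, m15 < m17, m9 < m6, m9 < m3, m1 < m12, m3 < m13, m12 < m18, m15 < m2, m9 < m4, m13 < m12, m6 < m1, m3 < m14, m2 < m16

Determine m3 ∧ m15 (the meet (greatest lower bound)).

m9

Common lower bounds of {m3, m15}: m9.
The greatest among these is m9.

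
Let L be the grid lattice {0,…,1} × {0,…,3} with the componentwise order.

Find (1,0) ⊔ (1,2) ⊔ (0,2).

In a product of chains, the join is componentwise max, giving (1,2).

(1,2)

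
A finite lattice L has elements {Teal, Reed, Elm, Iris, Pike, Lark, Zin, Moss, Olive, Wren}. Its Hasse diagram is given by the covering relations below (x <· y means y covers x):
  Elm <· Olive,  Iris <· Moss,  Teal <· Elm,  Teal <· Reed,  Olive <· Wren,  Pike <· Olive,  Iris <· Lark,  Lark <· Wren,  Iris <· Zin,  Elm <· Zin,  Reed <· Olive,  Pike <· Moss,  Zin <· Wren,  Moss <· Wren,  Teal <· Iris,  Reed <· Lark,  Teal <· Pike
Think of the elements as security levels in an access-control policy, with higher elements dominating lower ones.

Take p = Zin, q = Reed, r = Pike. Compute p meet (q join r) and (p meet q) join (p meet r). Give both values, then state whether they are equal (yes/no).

q join r = Olive, so p meet (q join r) = Zin meet Olive = Elm.
p meet q = Teal and p meet r = Teal, so (p meet q) join (p meet r) = Teal join Teal = Teal.
Equal: no.

Elm; Teal; no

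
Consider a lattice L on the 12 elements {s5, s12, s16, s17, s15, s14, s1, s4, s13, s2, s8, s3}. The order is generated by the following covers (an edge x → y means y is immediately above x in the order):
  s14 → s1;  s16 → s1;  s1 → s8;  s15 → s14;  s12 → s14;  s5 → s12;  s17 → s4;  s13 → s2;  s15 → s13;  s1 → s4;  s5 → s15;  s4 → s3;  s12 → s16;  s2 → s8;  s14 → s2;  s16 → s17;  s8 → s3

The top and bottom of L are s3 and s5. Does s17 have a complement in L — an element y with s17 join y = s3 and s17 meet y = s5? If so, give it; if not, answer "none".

Need y with s17 ∨ y = s3 and s17 ∧ y = s5.
Checking each element gives: s13.

s13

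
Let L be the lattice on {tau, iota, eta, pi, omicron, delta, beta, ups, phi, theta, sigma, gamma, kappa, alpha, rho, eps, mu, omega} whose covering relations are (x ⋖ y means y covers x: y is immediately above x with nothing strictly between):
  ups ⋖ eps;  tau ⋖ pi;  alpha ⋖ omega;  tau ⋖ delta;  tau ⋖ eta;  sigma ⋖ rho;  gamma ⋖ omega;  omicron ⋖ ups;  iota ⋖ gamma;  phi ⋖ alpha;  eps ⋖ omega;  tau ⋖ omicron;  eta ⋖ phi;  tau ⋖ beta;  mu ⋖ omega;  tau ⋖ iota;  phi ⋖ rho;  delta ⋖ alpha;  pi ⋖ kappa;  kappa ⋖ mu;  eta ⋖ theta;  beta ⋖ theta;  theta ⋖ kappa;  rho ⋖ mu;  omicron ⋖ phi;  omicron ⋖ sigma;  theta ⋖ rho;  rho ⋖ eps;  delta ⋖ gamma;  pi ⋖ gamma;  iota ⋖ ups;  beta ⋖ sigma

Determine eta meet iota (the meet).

tau

Common lower bounds of {eta, iota}: tau.
The greatest among these is tau.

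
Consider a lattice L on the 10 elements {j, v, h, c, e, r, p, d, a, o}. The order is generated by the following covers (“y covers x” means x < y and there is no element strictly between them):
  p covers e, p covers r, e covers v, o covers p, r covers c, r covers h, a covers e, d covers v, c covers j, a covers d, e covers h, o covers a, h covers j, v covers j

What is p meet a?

Common lower bounds of {p, a}: e, h, j, v.
The greatest among these is e.

e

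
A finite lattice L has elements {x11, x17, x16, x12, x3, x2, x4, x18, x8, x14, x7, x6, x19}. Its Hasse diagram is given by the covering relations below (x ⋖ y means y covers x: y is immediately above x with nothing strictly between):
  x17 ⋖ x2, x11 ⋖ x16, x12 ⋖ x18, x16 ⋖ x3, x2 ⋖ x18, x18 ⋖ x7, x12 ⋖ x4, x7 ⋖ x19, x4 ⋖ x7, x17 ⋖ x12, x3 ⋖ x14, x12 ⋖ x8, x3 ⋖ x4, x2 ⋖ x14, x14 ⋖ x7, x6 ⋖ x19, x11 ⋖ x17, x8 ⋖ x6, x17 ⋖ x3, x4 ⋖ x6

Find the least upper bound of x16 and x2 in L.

Common upper bounds of {x16, x2}: x14, x19, x7.
The least among these is x14.

x14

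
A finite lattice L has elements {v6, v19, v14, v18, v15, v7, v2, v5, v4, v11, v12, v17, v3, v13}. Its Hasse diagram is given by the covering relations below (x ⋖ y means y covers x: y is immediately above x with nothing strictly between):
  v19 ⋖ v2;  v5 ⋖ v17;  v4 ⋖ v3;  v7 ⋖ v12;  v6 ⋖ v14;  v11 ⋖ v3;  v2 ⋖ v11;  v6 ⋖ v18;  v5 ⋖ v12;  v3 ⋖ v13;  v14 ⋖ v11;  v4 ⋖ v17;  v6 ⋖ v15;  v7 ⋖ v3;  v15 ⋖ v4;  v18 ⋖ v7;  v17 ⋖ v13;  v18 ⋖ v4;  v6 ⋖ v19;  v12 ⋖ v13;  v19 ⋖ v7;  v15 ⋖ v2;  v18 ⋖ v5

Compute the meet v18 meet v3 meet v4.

v18

Common lower bounds of {v18, v3, v4}: v18, v6.
The greatest among these is v18.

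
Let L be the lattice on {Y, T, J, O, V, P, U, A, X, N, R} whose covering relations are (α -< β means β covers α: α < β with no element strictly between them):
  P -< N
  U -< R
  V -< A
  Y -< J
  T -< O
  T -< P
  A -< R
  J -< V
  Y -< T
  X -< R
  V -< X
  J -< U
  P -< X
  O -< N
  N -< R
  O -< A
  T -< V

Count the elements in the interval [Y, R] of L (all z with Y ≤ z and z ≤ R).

11

The interval [Y, R] = {A, J, N, O, P, R, T, U, V, X, Y}, which has 11 elements.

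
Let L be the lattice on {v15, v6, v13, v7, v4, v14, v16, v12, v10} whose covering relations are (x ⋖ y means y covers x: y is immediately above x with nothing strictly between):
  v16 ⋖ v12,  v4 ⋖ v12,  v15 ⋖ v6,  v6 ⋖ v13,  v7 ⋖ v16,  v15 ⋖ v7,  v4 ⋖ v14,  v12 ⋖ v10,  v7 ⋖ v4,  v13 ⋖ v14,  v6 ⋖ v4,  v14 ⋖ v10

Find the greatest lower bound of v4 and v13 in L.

Common lower bounds of {v4, v13}: v15, v6.
The greatest among these is v6.

v6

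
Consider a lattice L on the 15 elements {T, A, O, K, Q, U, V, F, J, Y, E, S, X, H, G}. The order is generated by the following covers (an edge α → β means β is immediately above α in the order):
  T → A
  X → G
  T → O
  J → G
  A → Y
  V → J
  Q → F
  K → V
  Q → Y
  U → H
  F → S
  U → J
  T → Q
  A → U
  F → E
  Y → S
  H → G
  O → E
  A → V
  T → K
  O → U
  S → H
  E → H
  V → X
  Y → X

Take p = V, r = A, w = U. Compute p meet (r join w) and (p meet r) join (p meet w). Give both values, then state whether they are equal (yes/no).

A; A; yes

r join w = U, so p meet (r join w) = V meet U = A.
p meet r = A and p meet w = A, so (p meet r) join (p meet w) = A join A = A.
Equal: yes.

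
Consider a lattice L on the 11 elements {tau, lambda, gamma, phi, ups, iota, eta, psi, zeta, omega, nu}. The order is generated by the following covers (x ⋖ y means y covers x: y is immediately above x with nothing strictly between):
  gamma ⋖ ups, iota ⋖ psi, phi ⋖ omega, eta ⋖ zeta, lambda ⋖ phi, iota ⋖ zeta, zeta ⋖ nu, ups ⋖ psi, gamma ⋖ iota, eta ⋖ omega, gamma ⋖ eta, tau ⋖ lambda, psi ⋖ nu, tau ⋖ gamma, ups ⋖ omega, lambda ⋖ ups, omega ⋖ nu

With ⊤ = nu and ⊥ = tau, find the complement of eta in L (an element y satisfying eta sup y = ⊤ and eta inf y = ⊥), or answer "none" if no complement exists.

For every candidate y, either eta ∨ y ≠ nu or eta ∧ y ≠ tau; no complement exists.

none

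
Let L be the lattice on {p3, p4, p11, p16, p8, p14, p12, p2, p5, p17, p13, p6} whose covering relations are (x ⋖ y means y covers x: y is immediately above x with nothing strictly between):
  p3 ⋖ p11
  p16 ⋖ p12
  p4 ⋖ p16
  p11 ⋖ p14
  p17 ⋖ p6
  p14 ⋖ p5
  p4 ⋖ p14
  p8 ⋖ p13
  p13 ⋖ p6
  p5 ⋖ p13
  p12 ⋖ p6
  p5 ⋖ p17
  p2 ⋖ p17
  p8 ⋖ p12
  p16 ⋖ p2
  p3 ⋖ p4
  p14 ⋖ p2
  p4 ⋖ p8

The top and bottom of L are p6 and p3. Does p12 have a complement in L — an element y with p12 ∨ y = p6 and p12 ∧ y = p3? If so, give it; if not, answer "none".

p11

Need y with p12 ∨ y = p6 and p12 ∧ y = p3.
Checking each element gives: p11.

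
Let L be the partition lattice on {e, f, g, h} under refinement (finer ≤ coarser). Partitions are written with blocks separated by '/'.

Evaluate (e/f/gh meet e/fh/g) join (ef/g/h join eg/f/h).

e/f/gh ∧ e/fh/g = e/f/g/h
ef/g/h ∨ eg/f/h = efg/h
e/f/g/h ∨ efg/h = efg/h

efg/h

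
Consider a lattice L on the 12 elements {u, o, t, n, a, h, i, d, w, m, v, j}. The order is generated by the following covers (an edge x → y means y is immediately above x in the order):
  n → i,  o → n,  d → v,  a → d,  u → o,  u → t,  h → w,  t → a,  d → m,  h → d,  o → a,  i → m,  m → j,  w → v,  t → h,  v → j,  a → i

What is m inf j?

Common lower bounds of {m, j}: a, d, h, i, m, n, o, t, u.
The greatest among these is m.

m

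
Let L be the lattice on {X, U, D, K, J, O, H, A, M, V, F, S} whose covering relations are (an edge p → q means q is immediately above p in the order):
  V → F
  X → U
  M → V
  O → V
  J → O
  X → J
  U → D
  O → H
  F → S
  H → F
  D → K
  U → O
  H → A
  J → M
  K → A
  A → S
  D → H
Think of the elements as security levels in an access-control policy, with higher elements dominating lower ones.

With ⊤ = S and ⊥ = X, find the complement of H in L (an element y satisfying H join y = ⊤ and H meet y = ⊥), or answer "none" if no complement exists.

none

For every candidate y, either H ∨ y ≠ S or H ∧ y ≠ X; no complement exists.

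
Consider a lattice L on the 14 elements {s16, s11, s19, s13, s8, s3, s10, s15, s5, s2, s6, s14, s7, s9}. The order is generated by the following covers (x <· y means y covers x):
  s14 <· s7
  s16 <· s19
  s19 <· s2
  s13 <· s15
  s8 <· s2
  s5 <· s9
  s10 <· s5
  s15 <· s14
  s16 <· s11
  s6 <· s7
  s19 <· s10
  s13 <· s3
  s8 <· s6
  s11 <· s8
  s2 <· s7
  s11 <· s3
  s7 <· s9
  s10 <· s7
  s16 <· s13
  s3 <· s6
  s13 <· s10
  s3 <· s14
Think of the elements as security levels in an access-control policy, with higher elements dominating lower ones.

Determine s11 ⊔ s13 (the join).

s3

Common upper bounds of {s11, s13}: s14, s3, s6, s7, s9.
The least among these is s3.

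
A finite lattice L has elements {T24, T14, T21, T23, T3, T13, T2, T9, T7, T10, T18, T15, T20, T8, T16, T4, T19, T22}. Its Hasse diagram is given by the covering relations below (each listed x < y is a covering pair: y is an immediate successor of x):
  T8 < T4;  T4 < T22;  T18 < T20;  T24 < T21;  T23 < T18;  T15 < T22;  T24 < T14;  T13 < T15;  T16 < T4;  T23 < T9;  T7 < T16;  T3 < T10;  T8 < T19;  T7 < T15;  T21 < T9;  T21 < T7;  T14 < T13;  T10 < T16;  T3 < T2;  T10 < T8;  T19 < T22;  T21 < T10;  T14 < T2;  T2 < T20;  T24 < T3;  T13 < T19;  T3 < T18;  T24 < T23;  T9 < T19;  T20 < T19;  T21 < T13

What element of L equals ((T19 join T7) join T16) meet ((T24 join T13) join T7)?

T19 ∨ T7 = T22
T22 ∨ T16 = T22
T24 ∨ T13 = T13
T13 ∨ T7 = T15
T22 ∧ T15 = T15

T15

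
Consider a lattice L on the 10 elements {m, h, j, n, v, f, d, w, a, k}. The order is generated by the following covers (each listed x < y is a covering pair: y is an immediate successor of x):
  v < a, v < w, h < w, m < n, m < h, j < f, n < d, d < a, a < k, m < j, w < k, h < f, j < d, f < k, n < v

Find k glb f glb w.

Common lower bounds of {k, f, w}: h, m.
The greatest among these is h.

h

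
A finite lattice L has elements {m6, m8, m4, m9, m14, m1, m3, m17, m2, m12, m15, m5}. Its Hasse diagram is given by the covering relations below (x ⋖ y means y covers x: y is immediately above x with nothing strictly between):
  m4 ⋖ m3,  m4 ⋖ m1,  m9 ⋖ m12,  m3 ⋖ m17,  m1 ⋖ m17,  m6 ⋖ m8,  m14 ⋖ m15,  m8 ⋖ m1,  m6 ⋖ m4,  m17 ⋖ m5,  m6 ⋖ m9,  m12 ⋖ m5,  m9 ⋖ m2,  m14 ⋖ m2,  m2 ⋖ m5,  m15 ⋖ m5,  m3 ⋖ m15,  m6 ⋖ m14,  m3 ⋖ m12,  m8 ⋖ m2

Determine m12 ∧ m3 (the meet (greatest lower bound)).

m3

Common lower bounds of {m12, m3}: m3, m4, m6.
The greatest among these is m3.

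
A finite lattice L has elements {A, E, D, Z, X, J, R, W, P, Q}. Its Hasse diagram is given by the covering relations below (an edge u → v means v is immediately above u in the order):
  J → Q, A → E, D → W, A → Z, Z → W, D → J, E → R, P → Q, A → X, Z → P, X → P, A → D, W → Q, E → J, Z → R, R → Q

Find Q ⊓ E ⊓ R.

E

Common lower bounds of {Q, E, R}: A, E.
The greatest among these is E.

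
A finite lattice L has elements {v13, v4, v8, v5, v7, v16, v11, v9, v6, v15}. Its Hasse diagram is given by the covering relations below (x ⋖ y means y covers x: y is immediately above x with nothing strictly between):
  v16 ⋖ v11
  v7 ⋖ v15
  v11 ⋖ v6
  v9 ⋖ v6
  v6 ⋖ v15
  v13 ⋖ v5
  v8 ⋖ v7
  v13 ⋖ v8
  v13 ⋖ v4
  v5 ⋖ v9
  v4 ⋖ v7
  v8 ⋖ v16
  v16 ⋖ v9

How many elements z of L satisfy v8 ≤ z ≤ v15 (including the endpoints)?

The interval [v8, v15] = {v11, v15, v16, v6, v7, v8, v9}, which has 7 elements.

7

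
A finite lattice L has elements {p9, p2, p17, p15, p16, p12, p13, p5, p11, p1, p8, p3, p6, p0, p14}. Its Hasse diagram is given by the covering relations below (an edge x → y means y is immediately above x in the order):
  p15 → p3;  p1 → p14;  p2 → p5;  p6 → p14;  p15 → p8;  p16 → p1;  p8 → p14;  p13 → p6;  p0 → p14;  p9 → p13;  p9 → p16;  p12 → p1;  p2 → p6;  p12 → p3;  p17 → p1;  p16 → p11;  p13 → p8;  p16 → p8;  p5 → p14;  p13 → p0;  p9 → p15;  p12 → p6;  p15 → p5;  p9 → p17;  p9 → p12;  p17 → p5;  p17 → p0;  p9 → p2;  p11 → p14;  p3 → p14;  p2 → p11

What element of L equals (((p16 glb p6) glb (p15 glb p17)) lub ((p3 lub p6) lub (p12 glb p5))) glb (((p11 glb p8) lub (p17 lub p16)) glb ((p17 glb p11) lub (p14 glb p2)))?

p9

p16 ∧ p6 = p9
p15 ∧ p17 = p9
p9 ∧ p9 = p9
p3 ∨ p6 = p14
p12 ∧ p5 = p9
p14 ∨ p9 = p14
p9 ∨ p14 = p14
p11 ∧ p8 = p16
p17 ∨ p16 = p1
p16 ∨ p1 = p1
p17 ∧ p11 = p9
p14 ∧ p2 = p2
p9 ∨ p2 = p2
p1 ∧ p2 = p9
p14 ∧ p9 = p9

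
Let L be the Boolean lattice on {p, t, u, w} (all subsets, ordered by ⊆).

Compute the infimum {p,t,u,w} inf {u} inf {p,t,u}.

{u}

Under ⊆, meet is intersection: {p,t,u,w} ∩ {u} ∩ {p,t,u} = {u}.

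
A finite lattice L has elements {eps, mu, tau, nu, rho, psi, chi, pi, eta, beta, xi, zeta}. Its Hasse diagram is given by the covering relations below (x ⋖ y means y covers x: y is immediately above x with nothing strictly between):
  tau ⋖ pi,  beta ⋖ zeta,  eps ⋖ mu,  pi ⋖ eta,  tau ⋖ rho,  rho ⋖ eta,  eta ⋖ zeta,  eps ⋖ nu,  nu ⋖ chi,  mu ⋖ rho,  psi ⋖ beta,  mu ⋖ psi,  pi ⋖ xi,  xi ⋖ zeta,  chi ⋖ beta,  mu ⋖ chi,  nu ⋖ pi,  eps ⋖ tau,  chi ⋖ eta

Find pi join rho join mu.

Common upper bounds of {pi, rho, mu}: eta, zeta.
The least among these is eta.

eta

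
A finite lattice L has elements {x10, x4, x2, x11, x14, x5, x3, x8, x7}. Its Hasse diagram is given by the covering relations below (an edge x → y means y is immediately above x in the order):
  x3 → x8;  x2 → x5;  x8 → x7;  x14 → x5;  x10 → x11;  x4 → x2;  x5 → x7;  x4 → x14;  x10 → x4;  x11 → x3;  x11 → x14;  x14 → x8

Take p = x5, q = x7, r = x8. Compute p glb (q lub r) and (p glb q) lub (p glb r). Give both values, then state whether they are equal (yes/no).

q lub r = x7, so p glb (q lub r) = x5 glb x7 = x5.
p glb q = x5 and p glb r = x14, so (p glb q) lub (p glb r) = x5 lub x14 = x5.
Equal: yes.

x5; x5; yes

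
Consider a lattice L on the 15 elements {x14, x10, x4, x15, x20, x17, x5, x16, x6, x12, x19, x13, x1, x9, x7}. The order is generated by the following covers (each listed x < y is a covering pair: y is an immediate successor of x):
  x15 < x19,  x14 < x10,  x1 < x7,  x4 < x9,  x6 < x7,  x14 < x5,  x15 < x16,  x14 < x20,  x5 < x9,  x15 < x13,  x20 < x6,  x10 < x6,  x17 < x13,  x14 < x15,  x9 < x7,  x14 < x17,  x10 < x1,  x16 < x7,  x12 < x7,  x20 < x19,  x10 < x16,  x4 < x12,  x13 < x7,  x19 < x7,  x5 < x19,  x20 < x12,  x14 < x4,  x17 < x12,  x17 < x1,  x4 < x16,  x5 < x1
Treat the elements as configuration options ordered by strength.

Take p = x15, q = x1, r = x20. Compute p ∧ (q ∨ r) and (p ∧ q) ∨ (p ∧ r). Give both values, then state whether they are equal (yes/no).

q ∨ r = x7, so p ∧ (q ∨ r) = x15 ∧ x7 = x15.
p ∧ q = x14 and p ∧ r = x14, so (p ∧ q) ∨ (p ∧ r) = x14 ∨ x14 = x14.
Equal: no.

x15; x14; no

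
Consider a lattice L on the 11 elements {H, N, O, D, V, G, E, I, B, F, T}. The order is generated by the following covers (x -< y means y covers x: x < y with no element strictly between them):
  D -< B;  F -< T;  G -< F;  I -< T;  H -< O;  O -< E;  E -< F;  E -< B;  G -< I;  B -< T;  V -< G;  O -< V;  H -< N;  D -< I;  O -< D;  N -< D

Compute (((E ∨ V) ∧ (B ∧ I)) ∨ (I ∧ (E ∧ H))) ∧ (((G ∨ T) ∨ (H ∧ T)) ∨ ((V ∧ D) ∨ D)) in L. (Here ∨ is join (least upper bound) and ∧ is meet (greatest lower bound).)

E ∨ V = F
B ∧ I = D
F ∧ D = O
E ∧ H = H
I ∧ H = H
O ∨ H = O
G ∨ T = T
H ∧ T = H
T ∨ H = T
V ∧ D = O
O ∨ D = D
T ∨ D = T
O ∧ T = O

O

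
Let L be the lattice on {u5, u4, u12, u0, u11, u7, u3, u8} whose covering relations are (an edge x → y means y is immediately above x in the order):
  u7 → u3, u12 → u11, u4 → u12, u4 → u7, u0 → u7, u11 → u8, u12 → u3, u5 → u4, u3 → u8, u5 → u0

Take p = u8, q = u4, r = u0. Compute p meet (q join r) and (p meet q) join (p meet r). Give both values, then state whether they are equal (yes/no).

u7; u7; yes

q join r = u7, so p meet (q join r) = u8 meet u7 = u7.
p meet q = u4 and p meet r = u0, so (p meet q) join (p meet r) = u4 join u0 = u7.
Equal: yes.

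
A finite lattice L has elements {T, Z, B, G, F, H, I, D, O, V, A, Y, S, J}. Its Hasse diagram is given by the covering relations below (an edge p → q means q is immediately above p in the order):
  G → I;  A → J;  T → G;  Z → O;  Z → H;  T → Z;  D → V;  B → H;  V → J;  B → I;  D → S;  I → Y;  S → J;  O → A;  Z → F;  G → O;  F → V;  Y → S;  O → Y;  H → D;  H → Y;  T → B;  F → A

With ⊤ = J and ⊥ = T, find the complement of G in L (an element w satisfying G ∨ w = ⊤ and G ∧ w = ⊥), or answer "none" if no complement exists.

Need w with G ∨ w = J and G ∧ w = T.
Checking each element gives: V.

V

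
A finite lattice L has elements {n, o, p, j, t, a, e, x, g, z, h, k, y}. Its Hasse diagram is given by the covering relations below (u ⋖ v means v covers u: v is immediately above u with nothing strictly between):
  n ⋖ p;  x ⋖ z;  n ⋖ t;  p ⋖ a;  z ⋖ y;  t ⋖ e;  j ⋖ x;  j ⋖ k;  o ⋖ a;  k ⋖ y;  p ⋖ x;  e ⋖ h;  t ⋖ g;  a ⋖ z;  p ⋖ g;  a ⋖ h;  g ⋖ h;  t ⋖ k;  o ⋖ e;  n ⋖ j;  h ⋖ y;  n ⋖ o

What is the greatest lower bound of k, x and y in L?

Common lower bounds of {k, x, y}: j, n.
The greatest among these is j.

j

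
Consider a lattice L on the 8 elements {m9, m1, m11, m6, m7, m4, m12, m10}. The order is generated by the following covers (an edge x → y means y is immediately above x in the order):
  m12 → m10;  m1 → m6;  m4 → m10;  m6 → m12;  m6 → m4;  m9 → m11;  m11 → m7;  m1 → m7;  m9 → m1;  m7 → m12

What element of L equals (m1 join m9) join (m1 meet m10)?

m1

m1 ∨ m9 = m1
m1 ∧ m10 = m1
m1 ∨ m1 = m1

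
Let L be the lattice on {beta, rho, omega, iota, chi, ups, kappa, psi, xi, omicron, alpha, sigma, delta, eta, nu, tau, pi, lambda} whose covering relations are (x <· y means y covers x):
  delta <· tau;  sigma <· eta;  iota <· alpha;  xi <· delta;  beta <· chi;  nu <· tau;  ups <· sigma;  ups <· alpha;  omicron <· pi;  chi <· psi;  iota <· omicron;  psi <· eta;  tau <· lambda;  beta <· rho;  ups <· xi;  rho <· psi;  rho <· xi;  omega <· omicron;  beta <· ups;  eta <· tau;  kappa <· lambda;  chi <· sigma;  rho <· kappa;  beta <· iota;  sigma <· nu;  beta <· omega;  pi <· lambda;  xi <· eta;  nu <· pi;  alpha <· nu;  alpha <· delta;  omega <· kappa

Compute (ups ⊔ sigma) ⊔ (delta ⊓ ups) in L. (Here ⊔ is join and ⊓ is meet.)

sigma

ups ∨ sigma = sigma
delta ∧ ups = ups
sigma ∨ ups = sigma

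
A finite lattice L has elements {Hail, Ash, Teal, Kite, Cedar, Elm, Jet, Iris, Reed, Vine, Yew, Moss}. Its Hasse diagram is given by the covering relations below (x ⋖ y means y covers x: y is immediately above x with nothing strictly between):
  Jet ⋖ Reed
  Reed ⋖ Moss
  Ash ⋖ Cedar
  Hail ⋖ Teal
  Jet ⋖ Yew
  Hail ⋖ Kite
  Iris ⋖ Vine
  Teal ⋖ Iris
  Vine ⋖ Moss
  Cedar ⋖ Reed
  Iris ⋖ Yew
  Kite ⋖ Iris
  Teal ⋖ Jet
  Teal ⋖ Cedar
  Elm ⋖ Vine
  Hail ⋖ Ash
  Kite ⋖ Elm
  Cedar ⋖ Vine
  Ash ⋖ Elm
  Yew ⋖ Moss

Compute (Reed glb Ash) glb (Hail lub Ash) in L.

Ash

Reed ∧ Ash = Ash
Hail ∨ Ash = Ash
Ash ∧ Ash = Ash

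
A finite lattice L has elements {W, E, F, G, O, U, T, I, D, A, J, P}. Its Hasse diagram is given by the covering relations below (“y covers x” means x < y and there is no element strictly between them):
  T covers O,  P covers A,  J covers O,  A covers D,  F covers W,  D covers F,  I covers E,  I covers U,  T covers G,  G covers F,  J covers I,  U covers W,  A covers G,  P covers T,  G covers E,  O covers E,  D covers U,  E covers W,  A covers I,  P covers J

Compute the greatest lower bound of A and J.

Common lower bounds of {A, J}: E, I, U, W.
The greatest among these is I.

I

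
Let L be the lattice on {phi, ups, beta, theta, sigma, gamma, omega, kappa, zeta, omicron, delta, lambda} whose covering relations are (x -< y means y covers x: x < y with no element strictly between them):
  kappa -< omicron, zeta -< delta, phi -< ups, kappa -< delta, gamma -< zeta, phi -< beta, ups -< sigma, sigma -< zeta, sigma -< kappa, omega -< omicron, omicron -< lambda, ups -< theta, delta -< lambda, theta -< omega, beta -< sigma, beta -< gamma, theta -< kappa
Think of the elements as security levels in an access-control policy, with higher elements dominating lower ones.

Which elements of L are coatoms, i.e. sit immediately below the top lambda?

delta, omicron

The coatoms are exactly the elements covered by lambda: delta, omicron.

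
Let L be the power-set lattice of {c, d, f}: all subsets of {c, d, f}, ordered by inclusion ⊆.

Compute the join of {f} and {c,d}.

Under ⊆, join is union: {f} ∪ {c,d} = {c,d,f}.

{c,d,f}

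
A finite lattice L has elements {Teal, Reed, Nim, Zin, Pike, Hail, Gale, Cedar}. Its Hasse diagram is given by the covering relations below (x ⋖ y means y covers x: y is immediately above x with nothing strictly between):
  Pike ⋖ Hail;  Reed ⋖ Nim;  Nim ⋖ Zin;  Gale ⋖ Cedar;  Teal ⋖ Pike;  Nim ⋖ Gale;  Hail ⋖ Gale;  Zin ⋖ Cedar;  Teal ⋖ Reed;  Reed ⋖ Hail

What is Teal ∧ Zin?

Common lower bounds of {Teal, Zin}: Teal.
The greatest among these is Teal.

Teal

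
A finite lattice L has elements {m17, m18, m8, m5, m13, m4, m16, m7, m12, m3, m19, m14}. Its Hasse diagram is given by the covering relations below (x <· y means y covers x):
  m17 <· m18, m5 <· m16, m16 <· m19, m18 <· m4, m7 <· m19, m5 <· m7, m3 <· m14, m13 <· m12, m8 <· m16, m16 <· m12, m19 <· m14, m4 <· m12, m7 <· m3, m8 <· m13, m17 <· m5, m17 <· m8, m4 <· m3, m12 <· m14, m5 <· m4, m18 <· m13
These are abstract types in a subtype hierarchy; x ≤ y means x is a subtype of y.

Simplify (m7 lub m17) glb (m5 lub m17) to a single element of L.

m5

m7 ∨ m17 = m7
m5 ∨ m17 = m5
m7 ∧ m5 = m5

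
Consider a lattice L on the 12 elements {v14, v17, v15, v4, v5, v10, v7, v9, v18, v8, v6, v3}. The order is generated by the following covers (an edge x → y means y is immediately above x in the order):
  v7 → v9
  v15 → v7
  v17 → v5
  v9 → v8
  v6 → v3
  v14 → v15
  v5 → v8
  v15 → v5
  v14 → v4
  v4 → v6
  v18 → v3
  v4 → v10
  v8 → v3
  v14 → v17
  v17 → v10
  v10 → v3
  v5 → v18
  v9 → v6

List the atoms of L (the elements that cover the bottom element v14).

The atoms are exactly the elements that cover v14: v15, v17, v4.

v15, v17, v4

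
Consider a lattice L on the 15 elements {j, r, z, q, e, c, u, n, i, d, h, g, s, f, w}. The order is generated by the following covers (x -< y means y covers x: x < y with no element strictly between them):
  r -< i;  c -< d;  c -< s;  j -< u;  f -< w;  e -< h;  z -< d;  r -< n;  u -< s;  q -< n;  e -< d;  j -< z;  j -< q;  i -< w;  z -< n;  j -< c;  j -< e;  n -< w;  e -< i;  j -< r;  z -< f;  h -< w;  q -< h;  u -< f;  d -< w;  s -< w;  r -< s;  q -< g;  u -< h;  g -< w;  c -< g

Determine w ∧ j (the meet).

j

Common lower bounds of {w, j}: j.
The greatest among these is j.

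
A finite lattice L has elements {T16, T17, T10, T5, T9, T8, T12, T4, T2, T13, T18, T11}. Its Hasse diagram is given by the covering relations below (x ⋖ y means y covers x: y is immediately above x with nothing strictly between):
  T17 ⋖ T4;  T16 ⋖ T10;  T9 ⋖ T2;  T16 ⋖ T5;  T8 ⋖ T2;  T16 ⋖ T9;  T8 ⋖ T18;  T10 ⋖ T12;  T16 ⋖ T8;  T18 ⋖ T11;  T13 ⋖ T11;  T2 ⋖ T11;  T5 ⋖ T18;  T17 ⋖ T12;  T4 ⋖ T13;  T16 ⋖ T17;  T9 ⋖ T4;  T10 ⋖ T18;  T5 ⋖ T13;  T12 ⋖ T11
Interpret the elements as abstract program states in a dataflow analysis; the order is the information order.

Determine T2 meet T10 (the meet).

T16

Common lower bounds of {T2, T10}: T16.
The greatest among these is T16.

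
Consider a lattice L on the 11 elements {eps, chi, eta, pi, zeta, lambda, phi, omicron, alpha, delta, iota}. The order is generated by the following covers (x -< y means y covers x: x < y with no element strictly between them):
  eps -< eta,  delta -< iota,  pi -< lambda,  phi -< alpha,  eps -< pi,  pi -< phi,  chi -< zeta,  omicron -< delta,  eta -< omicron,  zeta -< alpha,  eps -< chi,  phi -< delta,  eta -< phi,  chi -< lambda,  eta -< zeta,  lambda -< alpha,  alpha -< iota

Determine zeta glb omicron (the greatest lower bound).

Common lower bounds of {zeta, omicron}: eps, eta.
The greatest among these is eta.

eta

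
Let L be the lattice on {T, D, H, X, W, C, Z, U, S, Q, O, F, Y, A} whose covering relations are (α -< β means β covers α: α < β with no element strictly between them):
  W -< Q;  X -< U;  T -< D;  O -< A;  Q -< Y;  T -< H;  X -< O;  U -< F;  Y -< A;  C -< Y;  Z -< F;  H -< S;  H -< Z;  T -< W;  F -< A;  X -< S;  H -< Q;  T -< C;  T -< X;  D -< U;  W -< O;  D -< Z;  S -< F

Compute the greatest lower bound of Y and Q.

Common lower bounds of {Y, Q}: H, Q, T, W.
The greatest among these is Q.

Q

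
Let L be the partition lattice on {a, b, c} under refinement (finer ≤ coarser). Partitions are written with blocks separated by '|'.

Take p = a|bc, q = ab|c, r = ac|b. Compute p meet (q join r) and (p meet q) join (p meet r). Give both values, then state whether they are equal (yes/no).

q join r = abc, so p meet (q join r) = a|bc meet abc = a|bc.
p meet q = a|b|c and p meet r = a|b|c, so (p meet q) join (p meet r) = a|b|c join a|b|c = a|b|c.
Equal: no.

a|bc; a|b|c; no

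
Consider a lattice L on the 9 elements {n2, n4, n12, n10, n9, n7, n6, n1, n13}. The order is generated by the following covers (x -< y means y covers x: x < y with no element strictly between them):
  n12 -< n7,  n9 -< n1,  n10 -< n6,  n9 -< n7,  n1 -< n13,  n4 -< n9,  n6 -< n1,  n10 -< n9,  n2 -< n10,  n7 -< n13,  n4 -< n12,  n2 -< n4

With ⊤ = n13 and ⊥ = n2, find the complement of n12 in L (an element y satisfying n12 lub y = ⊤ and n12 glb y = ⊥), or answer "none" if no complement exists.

n6

Need y with n12 ∨ y = n13 and n12 ∧ y = n2.
Checking each element gives: n6.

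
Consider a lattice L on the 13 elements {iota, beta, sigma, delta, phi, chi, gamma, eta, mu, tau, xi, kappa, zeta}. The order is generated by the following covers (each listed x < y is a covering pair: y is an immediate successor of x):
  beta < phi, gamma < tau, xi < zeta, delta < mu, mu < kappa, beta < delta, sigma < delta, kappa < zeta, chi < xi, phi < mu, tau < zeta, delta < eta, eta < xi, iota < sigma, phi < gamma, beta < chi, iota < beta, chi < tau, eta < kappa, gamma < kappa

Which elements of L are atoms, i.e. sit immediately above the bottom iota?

The atoms are exactly the elements that cover iota: beta, sigma.

beta, sigma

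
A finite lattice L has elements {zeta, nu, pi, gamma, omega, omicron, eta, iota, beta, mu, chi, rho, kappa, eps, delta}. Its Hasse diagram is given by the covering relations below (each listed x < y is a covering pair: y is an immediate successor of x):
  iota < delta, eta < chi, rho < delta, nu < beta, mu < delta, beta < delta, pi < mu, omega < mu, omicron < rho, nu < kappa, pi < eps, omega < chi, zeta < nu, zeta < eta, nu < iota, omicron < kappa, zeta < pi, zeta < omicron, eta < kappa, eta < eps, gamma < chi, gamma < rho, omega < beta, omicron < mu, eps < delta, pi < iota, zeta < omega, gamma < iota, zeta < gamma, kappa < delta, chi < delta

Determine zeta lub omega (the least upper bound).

omega

Common upper bounds of {zeta, omega}: beta, chi, delta, mu, omega.
The least among these is omega.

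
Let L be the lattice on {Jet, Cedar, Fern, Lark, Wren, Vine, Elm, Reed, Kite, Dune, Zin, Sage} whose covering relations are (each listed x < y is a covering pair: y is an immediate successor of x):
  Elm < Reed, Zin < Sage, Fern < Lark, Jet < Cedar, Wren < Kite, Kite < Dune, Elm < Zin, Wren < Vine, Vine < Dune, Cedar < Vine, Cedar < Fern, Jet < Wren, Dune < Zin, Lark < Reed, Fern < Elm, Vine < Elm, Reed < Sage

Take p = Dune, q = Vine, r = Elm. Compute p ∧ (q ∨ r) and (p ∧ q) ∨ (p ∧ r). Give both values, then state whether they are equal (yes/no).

Vine; Vine; yes

q ∨ r = Elm, so p ∧ (q ∨ r) = Dune ∧ Elm = Vine.
p ∧ q = Vine and p ∧ r = Vine, so (p ∧ q) ∨ (p ∧ r) = Vine ∨ Vine = Vine.
Equal: yes.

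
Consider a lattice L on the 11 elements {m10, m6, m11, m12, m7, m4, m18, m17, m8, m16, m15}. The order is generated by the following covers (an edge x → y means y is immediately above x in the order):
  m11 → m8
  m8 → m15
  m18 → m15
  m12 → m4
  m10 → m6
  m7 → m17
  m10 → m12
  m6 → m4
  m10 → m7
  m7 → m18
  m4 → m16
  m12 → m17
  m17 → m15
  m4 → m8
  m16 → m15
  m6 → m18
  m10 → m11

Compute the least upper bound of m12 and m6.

m4

Common upper bounds of {m12, m6}: m15, m16, m4, m8.
The least among these is m4.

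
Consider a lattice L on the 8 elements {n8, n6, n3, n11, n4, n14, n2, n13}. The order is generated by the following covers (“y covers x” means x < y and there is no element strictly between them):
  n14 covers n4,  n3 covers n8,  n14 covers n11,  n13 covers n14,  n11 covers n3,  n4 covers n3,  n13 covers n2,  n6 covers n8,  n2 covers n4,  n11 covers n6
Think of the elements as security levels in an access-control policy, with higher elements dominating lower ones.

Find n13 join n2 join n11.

Common upper bounds of {n13, n2, n11}: n13.
The least among these is n13.

n13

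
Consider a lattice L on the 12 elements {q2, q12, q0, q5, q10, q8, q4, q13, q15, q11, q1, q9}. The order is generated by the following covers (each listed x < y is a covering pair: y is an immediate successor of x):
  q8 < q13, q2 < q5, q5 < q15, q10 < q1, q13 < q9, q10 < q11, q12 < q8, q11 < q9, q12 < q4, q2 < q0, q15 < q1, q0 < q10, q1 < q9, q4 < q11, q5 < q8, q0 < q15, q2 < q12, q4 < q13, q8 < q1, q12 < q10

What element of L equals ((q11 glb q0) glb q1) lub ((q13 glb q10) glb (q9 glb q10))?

q11 ∧ q0 = q0
q0 ∧ q1 = q0
q13 ∧ q10 = q12
q9 ∧ q10 = q10
q12 ∧ q10 = q12
q0 ∨ q12 = q10

q10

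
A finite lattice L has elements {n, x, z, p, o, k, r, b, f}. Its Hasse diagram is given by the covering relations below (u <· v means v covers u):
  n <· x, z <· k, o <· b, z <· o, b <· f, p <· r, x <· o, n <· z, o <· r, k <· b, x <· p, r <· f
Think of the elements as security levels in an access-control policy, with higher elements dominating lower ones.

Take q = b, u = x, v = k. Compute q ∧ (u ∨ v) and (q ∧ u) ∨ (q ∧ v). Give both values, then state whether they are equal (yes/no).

u ∨ v = b, so q ∧ (u ∨ v) = b ∧ b = b.
q ∧ u = x and q ∧ v = k, so (q ∧ u) ∨ (q ∧ v) = x ∨ k = b.
Equal: yes.

b; b; yes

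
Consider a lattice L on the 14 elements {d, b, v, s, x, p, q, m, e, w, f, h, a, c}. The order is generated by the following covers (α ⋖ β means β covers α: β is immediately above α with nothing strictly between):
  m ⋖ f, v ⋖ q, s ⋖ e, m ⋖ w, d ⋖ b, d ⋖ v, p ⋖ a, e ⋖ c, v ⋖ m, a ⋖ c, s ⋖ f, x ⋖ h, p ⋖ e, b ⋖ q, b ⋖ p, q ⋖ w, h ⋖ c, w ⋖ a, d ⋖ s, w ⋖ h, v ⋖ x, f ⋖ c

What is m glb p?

Common lower bounds of {m, p}: d.
The greatest among these is d.

d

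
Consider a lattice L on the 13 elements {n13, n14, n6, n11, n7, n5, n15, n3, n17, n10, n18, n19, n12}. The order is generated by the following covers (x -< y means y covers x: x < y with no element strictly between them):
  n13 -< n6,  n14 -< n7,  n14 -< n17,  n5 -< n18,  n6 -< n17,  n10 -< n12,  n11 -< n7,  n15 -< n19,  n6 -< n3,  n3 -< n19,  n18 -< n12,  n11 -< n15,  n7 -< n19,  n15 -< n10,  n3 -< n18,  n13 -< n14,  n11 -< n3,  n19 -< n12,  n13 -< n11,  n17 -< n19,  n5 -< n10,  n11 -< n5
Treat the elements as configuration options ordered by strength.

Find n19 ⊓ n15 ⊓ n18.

Common lower bounds of {n19, n15, n18}: n11, n13.
The greatest among these is n11.

n11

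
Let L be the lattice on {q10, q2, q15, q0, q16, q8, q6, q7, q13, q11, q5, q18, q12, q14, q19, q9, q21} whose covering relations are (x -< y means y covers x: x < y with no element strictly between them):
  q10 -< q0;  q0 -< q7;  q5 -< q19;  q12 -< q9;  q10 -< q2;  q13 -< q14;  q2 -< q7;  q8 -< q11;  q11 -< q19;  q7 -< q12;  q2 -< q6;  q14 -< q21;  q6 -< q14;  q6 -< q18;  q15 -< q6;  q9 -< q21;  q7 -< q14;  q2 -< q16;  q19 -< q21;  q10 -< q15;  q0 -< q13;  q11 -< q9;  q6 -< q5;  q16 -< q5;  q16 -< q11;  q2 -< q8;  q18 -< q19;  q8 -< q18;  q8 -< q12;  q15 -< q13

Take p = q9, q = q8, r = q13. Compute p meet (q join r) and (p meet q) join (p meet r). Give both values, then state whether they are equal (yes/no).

q9; q12; no

q join r = q21, so p meet (q join r) = q9 meet q21 = q9.
p meet q = q8 and p meet r = q0, so (p meet q) join (p meet r) = q8 join q0 = q12.
Equal: no.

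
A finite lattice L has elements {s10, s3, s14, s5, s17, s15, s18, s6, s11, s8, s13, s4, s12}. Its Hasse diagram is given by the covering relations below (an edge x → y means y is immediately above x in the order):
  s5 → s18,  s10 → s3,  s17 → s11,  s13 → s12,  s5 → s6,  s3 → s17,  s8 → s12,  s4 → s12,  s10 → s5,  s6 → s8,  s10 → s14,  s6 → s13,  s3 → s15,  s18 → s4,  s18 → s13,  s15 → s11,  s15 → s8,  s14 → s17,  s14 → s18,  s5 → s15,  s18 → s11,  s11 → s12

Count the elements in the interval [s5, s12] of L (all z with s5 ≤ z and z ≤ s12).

9

The interval [s5, s12] = {s11, s12, s13, s15, s18, s4, s5, s6, s8}, which has 9 elements.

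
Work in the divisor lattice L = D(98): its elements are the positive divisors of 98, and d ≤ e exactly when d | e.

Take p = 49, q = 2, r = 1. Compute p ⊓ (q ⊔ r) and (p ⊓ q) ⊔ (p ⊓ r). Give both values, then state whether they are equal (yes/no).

q ⊔ r = 2, so p ⊓ (q ⊔ r) = 49 ⊓ 2 = 1.
p ⊓ q = 1 and p ⊓ r = 1, so (p ⊓ q) ⊔ (p ⊓ r) = 1 ⊔ 1 = 1.
Equal: yes.

1; 1; yes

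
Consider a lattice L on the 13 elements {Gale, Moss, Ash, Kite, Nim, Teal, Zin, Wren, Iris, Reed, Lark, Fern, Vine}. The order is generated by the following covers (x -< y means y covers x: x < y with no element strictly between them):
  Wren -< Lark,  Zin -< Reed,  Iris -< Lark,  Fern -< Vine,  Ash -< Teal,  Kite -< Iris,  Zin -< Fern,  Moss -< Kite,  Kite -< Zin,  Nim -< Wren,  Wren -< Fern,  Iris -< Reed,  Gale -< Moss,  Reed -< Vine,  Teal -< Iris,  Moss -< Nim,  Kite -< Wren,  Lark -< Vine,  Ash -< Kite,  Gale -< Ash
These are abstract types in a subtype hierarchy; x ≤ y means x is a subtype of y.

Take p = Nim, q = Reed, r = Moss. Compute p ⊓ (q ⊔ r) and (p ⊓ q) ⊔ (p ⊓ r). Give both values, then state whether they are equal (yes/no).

Moss; Moss; yes

q ⊔ r = Reed, so p ⊓ (q ⊔ r) = Nim ⊓ Reed = Moss.
p ⊓ q = Moss and p ⊓ r = Moss, so (p ⊓ q) ⊔ (p ⊓ r) = Moss ⊔ Moss = Moss.
Equal: yes.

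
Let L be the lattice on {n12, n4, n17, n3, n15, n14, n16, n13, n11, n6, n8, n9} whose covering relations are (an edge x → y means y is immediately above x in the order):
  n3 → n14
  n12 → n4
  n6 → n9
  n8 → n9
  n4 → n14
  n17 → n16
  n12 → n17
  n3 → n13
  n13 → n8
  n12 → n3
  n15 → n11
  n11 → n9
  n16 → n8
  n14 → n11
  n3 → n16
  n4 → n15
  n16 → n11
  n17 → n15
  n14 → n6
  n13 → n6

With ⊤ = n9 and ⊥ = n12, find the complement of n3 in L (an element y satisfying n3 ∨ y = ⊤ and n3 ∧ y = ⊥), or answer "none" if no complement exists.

none

For every candidate y, either n3 ∨ y ≠ n9 or n3 ∧ y ≠ n12; no complement exists.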